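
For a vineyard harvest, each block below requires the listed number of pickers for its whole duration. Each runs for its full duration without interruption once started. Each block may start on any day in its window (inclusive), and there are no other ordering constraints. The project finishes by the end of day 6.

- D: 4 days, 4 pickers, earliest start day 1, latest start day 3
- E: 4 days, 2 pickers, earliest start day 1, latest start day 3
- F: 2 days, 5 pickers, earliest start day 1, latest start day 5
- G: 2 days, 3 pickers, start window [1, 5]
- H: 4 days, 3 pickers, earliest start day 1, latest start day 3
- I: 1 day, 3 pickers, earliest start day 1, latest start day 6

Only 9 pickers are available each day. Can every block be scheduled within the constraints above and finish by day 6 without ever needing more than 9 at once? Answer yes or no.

no

Total picker-days = 55; over 6 days the average is 55/6 > 9, so some day must exceed 9.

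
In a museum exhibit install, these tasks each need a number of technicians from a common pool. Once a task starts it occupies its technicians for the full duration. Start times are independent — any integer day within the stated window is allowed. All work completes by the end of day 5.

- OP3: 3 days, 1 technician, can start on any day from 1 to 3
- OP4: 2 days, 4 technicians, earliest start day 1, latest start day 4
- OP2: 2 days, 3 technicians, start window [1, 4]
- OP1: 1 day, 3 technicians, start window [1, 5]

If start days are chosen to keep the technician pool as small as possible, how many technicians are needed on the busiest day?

Early-start (OP3@1, OP4@1, OP2@1, OP1@1) gives peak 11: d1:11  d2:8  d3:1  d4:0  d5:0.
Shift OP4→4, OP1→3.
Schedule OP3@1, OP4@4, OP2@1, OP1@3: d1:4  d2:4  d3:4  d4:4  d5:4 — peak 4.
Total technician-days = 20 over 5 days ⇒ peak ≥ ⌈20/5⌉ = 4, so 4 is optimal.

4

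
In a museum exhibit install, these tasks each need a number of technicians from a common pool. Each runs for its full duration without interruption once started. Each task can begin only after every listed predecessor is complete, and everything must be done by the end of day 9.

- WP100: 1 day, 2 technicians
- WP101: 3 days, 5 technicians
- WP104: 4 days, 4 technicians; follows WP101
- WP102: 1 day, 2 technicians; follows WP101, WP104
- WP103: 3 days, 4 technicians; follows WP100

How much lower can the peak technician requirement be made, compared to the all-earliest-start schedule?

1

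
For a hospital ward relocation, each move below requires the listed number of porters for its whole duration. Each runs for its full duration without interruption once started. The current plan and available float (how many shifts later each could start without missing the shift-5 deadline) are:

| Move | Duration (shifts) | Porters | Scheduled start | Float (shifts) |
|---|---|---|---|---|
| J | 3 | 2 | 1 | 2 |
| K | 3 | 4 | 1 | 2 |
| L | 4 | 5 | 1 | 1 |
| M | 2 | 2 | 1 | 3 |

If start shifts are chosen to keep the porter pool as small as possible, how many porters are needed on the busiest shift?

11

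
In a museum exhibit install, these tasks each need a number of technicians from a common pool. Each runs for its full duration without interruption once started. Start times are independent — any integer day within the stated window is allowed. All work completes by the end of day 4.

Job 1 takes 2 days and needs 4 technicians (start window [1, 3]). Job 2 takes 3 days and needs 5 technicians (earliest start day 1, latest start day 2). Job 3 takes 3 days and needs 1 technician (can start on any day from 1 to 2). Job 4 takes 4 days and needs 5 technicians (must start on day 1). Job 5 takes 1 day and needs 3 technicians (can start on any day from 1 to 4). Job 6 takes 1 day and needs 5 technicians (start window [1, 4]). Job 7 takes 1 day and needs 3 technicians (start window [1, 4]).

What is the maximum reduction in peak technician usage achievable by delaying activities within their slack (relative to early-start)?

11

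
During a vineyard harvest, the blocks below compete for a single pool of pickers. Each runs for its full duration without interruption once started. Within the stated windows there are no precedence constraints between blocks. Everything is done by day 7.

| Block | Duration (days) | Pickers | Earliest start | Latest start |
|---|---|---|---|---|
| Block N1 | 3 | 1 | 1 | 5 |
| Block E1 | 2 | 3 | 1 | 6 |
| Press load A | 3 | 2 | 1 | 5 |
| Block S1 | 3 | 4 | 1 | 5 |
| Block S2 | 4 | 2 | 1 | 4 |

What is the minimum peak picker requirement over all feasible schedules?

Early-start (Block N1@1, Block E1@1, Press load A@1, Block S1@1, Block S2@1) gives peak 12: d1:12  d2:12  d3:9  d4:2  d5:0  d6:0  d7:0.
Shift Block S1→4, Block S2→3.
Schedule Block N1@1, Block E1@1, Press load A@1, Block S1@4, Block S2@3: d1:6  d2:6  d3:5  d4:6  d5:6  d6:6  d7:0 — peak 6.

6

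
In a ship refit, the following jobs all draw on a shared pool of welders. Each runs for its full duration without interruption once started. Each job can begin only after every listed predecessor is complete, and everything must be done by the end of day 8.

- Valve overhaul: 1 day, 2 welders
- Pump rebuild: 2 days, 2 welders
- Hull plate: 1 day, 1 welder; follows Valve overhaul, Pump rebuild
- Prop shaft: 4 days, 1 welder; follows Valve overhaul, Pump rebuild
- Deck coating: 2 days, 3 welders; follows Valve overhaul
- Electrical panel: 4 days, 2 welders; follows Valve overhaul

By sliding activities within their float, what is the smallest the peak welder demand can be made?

4

Early-start (Valve overhaul@1, Pump rebuild@1, Hull plate@3, Prop shaft@3, Deck coating@2, Electrical panel@2) gives peak 7: d1:4  d2:7  d3:7  d4:3  d5:3  d6:1  d7:0  d8:0.
Shift Deck coating→6.
Schedule Valve overhaul@1, Pump rebuild@1, Hull plate@3, Prop shaft@3, Deck coating@6, Electrical panel@2: d1:4  d2:4  d3:4  d4:3  d5:3  d6:4  d7:3  d8:0 — peak 4.
Total welder-days = 25 over 8 days ⇒ peak ≥ ⌈25/8⌉ = 4, so 4 is optimal.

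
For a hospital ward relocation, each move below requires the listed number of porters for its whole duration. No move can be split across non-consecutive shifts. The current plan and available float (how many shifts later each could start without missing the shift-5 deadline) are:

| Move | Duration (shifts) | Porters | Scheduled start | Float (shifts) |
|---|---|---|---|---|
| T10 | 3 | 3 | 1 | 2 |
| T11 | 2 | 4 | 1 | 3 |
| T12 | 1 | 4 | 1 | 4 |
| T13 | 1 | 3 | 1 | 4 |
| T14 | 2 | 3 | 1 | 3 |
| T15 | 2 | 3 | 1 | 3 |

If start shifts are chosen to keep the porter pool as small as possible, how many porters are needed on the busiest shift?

Early-start (T10@1, T11@1, T12@1, T13@1, T14@1, T15@1) gives peak 20: s1:20  s2:13  s3:3  s4:0  s5:0.
Shift T12→3, T13→4, T14→4, T15→4.
Schedule T10@1, T11@1, T12@3, T13@4, T14@4, T15@4: s1:7  s2:7  s3:7  s4:9  s5:6 — peak 9.

9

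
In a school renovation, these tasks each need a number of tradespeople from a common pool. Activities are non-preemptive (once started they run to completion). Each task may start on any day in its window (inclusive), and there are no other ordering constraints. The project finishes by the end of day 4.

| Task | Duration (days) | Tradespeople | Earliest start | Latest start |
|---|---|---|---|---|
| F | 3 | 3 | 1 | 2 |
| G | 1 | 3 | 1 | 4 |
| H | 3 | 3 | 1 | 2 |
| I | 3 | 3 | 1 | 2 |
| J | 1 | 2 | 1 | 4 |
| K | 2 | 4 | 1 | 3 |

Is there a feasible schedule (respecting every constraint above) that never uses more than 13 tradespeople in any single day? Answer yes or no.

Schedule F@1, G@1, H@1, I@1, J@2, K@3: d1:12  d2:11  d3:13  d4:4 — peak 13 ≤ 13.

yes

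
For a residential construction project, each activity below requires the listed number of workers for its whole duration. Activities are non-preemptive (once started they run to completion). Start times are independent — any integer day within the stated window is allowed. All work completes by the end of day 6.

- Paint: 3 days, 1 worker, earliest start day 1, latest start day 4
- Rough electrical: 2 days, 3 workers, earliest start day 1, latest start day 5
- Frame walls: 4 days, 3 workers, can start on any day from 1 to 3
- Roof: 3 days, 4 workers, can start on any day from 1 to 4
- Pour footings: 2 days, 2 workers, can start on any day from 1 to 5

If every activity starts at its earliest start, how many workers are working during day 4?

At early start, day 4 has: Frame walls.
Demand: 3 = 3.

3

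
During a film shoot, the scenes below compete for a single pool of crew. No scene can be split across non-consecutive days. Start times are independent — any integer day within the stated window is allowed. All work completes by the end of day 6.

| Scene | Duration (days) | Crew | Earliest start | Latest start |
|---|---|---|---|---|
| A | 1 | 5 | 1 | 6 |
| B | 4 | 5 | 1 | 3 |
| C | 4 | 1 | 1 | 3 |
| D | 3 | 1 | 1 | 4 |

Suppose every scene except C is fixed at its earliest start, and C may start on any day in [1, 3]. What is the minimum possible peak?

C@1: d1:12  d2:7  d3:7  d4:6  d5:0  d6:0 → peak 12
C@2: d1:11  d2:7  d3:7  d4:6  d5:1  d6:0 → peak 11
C@3: d1:11  d2:6  d3:7  d4:6  d5:1  d6:1 → peak 11
Best is C@2, peak 11.

11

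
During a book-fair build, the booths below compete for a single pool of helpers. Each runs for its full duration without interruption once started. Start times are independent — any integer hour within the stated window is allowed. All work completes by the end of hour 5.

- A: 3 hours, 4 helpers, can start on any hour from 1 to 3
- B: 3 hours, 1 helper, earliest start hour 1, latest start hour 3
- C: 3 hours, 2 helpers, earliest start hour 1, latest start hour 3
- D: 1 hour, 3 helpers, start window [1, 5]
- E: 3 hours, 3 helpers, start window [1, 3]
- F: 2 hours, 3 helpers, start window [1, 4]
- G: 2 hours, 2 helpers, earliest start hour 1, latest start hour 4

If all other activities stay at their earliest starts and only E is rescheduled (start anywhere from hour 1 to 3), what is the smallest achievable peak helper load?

15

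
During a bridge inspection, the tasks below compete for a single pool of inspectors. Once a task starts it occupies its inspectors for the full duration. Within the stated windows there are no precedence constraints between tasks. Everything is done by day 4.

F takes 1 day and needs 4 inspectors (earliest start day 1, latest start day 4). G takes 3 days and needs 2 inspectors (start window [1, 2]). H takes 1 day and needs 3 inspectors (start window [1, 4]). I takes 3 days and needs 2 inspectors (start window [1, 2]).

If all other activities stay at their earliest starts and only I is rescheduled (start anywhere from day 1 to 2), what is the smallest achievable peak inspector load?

9

I@1: d1:11  d2:4  d3:4  d4:0 → peak 11
I@2: d1:9  d2:4  d3:4  d4:2 → peak 9
Best is I@2, peak 9.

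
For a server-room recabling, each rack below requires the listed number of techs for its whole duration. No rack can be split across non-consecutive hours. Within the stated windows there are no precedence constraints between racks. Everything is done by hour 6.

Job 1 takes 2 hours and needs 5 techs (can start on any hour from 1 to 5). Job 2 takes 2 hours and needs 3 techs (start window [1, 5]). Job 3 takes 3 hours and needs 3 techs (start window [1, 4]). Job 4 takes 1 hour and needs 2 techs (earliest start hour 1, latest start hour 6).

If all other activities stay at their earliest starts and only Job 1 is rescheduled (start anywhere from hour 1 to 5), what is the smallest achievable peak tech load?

8

Job 1@1: h1:13  h2:11  h3:3  h4:0  h5:0  h6:0 → peak 13
Job 1@2: h1:8  h2:11  h3:8  h4:0  h5:0  h6:0 → peak 11
Job 1@3: h1:8  h2:6  h3:8  h4:5  h5:0  h6:0 → peak 8
Job 1@4: h1:8  h2:6  h3:3  h4:5  h5:5  h6:0 → peak 8
Job 1@5: h1:8  h2:6  h3:3  h4:0  h5:5  h6:5 → peak 8
Best is Job 1@3, peak 8.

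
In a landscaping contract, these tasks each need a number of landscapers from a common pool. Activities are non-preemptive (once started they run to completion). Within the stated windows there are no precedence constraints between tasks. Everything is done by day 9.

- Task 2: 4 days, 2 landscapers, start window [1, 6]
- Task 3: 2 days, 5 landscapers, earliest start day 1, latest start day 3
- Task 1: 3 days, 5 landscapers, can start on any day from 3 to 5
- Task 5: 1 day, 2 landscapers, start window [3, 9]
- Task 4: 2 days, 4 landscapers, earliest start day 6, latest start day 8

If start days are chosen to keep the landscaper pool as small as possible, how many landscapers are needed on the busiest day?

6

Early-start (Task 2@1, Task 3@1, Task 1@3, Task 5@3, Task 4@6) gives peak 9: d1:7  d2:7  d3:9  d4:7  d5:5  d6:4  d7:4  d8:0  d9:0.
Shift Task 2→6, Task 5→6, Task 4→7.
Schedule Task 2@6, Task 3@1, Task 1@3, Task 5@6, Task 4@7: d1:5  d2:5  d3:5  d4:5  d5:5  d6:4  d7:6  d8:6  d9:2 — peak 6.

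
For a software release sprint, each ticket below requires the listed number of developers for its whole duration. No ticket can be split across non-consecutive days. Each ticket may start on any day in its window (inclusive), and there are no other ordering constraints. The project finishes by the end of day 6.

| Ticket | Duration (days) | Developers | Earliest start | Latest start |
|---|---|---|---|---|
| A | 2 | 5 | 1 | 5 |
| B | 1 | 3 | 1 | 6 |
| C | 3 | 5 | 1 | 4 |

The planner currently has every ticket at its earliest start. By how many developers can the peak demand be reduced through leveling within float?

Early-start peak: d1:13  d2:10  d3:5  d4:0  d5:0  d6:0 ⇒ 13.
Leveled (A@1, B@3, C@4): d1:5  d2:5  d3:3  d4:5  d5:5  d6:5 ⇒ 5.
Reduction 13 − 5 = 8.

8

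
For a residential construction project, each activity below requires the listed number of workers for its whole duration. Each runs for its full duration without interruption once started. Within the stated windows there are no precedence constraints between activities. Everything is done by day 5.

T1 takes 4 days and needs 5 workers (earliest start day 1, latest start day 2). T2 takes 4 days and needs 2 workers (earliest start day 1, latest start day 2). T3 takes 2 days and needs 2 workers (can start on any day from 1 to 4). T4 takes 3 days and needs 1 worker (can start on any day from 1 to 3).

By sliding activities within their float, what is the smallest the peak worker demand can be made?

9

Early-start (T1@1, T2@1, T3@1, T4@1) gives peak 10: d1:10  d2:10  d3:8  d4:7  d5:0.
Shift T4→3.
Schedule T1@1, T2@1, T3@1, T4@3: d1:9  d2:9  d3:8  d4:8  d5:1 — peak 9.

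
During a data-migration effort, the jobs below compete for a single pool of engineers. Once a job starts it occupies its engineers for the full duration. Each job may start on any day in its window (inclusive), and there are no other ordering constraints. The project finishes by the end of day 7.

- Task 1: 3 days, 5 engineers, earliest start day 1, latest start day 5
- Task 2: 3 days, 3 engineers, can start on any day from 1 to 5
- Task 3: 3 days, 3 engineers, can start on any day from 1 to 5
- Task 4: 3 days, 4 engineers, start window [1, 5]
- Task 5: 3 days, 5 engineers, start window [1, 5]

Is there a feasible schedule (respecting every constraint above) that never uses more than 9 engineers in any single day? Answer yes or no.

no

The minimum achievable peak is 10; 9 < 10, so no feasible schedule stays within the cap.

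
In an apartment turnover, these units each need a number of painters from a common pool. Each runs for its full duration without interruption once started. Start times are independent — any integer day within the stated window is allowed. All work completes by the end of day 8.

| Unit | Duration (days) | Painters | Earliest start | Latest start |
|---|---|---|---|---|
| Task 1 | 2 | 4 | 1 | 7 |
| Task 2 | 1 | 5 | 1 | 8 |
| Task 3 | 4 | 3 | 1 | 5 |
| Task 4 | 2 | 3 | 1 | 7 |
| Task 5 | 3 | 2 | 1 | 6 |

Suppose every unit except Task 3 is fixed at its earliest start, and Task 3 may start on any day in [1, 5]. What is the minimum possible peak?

14

Task 3@1: d1:17  d2:12  d3:5  d4:3  d5:0  d6:0  d7:0  d8:0 → peak 17
Task 3@2: d1:14  d2:12  d3:5  d4:3  d5:3  d6:0  d7:0  d8:0 → peak 14
Task 3@3: d1:14  d2:9  d3:5  d4:3  d5:3  d6:3  d7:0  d8:0 → peak 14
Task 3@4: d1:14  d2:9  d3:2  d4:3  d5:3  d6:3  d7:3  d8:0 → peak 14
Task 3@5: d1:14  d2:9  d3:2  d4:0  d5:3  d6:3  d7:3  d8:3 → peak 14
Best is Task 3@2, peak 14.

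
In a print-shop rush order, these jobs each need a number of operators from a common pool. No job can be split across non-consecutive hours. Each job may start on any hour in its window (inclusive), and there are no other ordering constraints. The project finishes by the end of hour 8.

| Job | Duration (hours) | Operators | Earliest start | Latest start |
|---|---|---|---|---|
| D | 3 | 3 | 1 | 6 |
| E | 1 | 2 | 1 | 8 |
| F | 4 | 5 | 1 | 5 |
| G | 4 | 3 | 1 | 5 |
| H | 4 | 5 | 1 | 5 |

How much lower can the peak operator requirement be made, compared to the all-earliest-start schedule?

10

Early-start peak: h1:18  h2:16  h3:16  h4:13  h5:0  h6:0  h7:0  h8:0 ⇒ 18.
Leveled (D@1, E@4, F@1, G@5, H@5): h1:8  h2:8  h3:8  h4:7  h5:8  h6:8  h7:8  h8:8 ⇒ 8.
Reduction 18 − 8 = 10.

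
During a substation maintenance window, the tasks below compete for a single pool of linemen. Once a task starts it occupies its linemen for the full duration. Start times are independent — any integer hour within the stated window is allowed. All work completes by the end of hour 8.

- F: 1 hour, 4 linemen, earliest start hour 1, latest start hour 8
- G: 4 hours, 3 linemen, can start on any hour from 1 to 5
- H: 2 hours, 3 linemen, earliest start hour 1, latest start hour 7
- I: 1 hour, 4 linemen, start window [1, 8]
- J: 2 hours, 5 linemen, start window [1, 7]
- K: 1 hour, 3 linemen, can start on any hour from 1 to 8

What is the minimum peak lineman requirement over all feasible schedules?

Early-start (F@1, G@1, H@1, I@1, J@1, K@1) gives peak 22: h1:22  h2:11  h3:3  h4:3  h5:0  h6:0  h7:0  h8:0.
Shift G→2, H→2, I→6, J→7, K→4.
Schedule F@1, G@2, H@2, I@6, J@7, K@4: h1:4  h2:6  h3:6  h4:6  h5:3  h6:4  h7:5  h8:5 — peak 6.

6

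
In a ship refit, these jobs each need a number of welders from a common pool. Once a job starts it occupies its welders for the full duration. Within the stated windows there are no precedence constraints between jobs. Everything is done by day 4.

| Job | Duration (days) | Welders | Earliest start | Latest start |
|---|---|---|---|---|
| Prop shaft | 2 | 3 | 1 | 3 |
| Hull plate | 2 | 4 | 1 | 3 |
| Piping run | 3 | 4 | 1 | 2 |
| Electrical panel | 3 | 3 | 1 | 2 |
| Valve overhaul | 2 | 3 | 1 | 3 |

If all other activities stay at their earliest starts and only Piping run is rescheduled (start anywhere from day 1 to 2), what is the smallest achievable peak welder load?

Piping run@1: d1:17  d2:17  d3:7  d4:0 → peak 17
Piping run@2: d1:13  d2:17  d3:7  d4:4 → peak 17
Best is Piping run@1, peak 17.

17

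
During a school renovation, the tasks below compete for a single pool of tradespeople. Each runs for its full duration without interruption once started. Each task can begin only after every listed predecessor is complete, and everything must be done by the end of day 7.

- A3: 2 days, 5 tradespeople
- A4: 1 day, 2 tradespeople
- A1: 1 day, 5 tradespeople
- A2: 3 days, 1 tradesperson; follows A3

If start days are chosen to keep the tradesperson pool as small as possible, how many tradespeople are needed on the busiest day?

Early-start (A3@1, A4@1, A1@1, A2@3) gives peak 12: d1:12  d2:5  d3:1  d4:1  d5:1  d6:0  d7:0.
Shift A4→3, A1→4, A2→5.
Schedule A3@1, A4@3, A1@4, A2@5: d1:5  d2:5  d3:2  d4:5  d5:1  d6:1  d7:1 — peak 5.

5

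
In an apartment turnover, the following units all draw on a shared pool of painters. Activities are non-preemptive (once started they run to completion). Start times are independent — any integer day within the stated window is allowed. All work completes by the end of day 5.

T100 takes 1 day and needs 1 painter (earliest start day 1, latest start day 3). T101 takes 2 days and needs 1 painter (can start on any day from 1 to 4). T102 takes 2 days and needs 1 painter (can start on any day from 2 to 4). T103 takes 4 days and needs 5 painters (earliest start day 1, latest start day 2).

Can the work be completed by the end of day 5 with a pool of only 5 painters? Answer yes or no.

no

The minimum achievable peak is 6; 5 < 6, so no feasible schedule stays within the cap.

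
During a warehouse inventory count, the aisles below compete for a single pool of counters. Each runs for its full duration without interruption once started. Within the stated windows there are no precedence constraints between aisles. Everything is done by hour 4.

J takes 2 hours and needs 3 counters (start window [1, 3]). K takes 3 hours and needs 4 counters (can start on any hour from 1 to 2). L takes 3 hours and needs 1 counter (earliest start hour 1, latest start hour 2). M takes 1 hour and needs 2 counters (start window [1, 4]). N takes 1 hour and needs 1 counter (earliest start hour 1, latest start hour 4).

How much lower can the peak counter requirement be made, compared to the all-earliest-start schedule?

Early-start peak: h1:11  h2:8  h3:5  h4:0 ⇒ 11.
Leveled (J@1, K@1, L@1, M@3, N@3): h1:8  h2:8  h3:8  h4:0 ⇒ 8.
Reduction 11 − 8 = 3.

3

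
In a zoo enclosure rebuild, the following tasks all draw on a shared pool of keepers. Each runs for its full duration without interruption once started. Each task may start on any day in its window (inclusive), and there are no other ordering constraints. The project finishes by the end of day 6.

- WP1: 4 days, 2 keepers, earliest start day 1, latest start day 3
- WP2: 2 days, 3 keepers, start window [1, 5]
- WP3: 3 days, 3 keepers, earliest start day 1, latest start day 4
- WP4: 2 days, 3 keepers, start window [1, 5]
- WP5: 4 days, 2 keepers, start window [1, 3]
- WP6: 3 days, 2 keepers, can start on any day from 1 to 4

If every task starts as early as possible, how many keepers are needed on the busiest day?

15

Early-start schedule: WP1@1, WP2@1, WP3@1, WP4@1, WP5@1, WP6@1.
Load per day: day 1: 15, day 2: 15, day 3: 9, day 4: 4, day 5: 0, day 6: 0.
Peak is 15.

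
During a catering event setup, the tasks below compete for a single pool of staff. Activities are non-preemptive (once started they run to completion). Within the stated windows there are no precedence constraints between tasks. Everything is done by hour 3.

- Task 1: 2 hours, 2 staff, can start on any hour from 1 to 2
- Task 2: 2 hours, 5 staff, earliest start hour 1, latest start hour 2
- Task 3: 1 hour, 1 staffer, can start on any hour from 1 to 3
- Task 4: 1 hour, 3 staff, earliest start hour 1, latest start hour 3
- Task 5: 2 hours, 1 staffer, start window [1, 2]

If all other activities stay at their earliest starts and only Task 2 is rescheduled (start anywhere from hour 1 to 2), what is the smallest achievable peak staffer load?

Task 2@1: h1:12  h2:8  h3:0 → peak 12
Task 2@2: h1:7  h2:8  h3:5 → peak 8
Best is Task 2@2, peak 8.

8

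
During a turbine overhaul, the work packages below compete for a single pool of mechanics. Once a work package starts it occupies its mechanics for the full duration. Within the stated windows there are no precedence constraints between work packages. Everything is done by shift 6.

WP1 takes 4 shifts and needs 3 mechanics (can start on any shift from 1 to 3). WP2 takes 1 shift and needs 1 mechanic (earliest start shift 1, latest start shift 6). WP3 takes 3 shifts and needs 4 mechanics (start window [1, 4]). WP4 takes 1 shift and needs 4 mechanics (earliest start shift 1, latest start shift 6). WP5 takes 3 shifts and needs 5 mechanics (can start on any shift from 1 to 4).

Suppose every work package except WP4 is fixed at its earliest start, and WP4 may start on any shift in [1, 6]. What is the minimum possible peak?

13

WP4@1: s1:17  s2:12  s3:12  s4:3  s5:0  s6:0 → peak 17
WP4@2: s1:13  s2:16  s3:12  s4:3  s5:0  s6:0 → peak 16
WP4@3: s1:13  s2:12  s3:16  s4:3  s5:0  s6:0 → peak 16
WP4@4: s1:13  s2:12  s3:12  s4:7  s5:0  s6:0 → peak 13
WP4@5: s1:13  s2:12  s3:12  s4:3  s5:4  s6:0 → peak 13
WP4@6: s1:13  s2:12  s3:12  s4:3  s5:0  s6:4 → peak 13
Best is WP4@4, peak 13.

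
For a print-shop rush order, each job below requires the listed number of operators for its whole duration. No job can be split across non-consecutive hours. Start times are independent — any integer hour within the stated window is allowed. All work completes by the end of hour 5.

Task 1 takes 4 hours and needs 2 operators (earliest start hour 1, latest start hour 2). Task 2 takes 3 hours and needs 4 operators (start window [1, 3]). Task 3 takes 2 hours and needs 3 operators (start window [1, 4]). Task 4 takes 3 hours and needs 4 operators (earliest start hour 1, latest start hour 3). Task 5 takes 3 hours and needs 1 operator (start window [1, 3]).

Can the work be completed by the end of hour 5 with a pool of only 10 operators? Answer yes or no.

The minimum achievable peak is 11; 10 < 11, so no feasible schedule stays within the cap.

no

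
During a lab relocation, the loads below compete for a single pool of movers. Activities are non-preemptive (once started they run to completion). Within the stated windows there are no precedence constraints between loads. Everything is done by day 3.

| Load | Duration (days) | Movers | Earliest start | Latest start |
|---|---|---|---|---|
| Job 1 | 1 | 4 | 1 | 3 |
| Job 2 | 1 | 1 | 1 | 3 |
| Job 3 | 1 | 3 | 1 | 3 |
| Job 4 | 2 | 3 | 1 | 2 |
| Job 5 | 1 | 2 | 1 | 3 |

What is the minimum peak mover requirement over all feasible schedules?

6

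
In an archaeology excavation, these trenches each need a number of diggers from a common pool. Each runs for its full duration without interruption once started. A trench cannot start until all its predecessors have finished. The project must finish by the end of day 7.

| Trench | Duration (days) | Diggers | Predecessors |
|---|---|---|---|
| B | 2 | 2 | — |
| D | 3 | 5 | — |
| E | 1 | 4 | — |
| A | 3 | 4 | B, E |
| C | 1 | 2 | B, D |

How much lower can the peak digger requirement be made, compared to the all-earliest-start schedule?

Early-start peak: d1:11  d2:7  d3:9  d4:6  d5:4  d6:0  d7:0 ⇒ 11.
Leveled (B@1, D@1, E@4, A@5, C@4): d1:7  d2:7  d3:5  d4:6  d5:4  d6:4  d7:4 ⇒ 7.
Reduction 11 − 7 = 4.

4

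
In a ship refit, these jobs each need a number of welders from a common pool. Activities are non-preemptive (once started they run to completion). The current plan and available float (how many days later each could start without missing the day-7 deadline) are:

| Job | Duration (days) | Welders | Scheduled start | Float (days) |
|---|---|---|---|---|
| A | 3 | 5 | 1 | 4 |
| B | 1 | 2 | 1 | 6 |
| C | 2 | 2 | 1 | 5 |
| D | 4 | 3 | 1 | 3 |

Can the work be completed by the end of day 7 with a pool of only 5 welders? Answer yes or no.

yes

Schedule A@1, B@4, C@5, D@4: d1:5  d2:5  d3:5  d4:5  d5:5  d6:5  d7:3 — peak 5 ≤ 5.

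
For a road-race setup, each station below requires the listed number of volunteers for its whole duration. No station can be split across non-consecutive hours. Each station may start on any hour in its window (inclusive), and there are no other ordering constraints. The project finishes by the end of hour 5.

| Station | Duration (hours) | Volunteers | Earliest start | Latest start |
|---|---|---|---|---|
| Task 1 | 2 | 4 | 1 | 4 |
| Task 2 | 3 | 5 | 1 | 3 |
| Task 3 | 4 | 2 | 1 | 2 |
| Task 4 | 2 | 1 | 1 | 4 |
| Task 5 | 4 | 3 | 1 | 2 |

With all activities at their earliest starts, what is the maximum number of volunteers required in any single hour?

Early-start schedule: Task 1@1, Task 2@1, Task 3@1, Task 4@1, Task 5@1.
Load per hour: hour 1: 15, hour 2: 15, hour 3: 10, hour 4: 5, hour 5: 0.
Peak is 15.

15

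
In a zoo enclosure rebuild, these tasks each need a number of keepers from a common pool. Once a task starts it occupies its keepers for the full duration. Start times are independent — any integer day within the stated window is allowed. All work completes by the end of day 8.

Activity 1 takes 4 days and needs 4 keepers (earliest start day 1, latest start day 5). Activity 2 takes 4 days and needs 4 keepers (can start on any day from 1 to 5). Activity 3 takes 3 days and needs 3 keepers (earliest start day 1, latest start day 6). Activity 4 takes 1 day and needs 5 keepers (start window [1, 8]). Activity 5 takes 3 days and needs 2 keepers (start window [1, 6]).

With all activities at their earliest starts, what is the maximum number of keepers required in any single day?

Early-start schedule: Activity 1@1, Activity 2@1, Activity 3@1, Activity 4@1, Activity 5@1.
Load per day: day 1: 18, day 2: 13, day 3: 13, day 4: 8, day 5: 0, day 6: 0, day 7: 0, day 8: 0.
Peak is 18.

18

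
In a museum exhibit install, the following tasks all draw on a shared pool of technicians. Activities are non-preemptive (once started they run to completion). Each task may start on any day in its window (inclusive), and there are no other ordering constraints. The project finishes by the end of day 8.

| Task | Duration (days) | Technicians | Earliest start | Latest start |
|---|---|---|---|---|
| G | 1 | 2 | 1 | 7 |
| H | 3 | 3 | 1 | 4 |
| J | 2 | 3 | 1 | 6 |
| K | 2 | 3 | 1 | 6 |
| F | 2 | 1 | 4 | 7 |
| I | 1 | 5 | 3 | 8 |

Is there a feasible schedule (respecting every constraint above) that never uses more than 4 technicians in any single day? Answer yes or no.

The minimum achievable peak is 5; 4 < 5, so no feasible schedule stays within the cap.

no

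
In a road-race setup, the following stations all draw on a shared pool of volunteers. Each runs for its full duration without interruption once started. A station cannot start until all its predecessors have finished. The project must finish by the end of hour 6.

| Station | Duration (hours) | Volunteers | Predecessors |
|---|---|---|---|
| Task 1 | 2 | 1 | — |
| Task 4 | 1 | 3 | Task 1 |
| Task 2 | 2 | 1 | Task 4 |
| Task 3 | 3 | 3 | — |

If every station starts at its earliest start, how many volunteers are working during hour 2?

At early start, hour 2 has: Task 1, Task 3.
Demand: 1 + 3 = 4.

4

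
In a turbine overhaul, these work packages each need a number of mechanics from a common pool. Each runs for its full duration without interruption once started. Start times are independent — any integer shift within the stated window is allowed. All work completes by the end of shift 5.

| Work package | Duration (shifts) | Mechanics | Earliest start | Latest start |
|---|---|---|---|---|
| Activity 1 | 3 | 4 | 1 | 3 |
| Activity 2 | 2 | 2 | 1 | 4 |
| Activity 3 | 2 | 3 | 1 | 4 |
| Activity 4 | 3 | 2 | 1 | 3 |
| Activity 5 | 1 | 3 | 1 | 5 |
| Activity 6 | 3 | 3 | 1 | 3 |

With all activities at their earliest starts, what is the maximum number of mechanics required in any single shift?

17

Early-start schedule: Activity 1@1, Activity 2@1, Activity 3@1, Activity 4@1, Activity 5@1, Activity 6@1.
Load per shift: shift 1: 17, shift 2: 14, shift 3: 9, shift 4: 0, shift 5: 0.
Peak is 17.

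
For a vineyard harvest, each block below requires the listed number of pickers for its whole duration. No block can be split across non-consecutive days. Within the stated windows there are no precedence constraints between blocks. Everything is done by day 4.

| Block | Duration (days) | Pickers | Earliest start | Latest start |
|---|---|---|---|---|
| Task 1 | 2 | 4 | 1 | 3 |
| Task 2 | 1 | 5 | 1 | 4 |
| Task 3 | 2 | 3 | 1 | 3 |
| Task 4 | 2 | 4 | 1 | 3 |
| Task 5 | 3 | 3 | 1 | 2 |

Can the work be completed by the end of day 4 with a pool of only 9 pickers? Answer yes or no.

The minimum achievable peak is 10; 9 < 10, so no feasible schedule stays within the cap.

no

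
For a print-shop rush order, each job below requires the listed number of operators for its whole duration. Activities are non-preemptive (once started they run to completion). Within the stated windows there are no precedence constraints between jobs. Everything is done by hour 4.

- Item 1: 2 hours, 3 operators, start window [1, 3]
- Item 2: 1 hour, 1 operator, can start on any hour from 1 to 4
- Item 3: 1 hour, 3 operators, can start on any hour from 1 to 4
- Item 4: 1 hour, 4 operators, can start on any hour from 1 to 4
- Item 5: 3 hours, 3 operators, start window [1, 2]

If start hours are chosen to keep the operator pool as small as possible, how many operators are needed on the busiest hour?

Early-start (Item 1@1, Item 2@1, Item 3@1, Item 4@1, Item 5@1) gives peak 14: h1:14  h2:6  h3:3  h4:0.
Shift Item 2→4, Item 3→3, Item 4→4.
Schedule Item 1@1, Item 2@4, Item 3@3, Item 4@4, Item 5@1: h1:6  h2:6  h3:6  h4:5 — peak 6.
Total operator-hours = 23 over 4 hours ⇒ peak ≥ ⌈23/4⌉ = 6, so 6 is optimal.

6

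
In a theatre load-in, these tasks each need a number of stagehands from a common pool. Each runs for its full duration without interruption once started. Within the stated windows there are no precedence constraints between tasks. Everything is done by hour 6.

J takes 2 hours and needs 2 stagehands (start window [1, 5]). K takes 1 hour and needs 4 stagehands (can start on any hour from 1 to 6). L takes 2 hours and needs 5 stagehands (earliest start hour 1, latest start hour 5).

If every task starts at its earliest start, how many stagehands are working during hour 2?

At early start, hour 2 has: J, L.
Demand: 2 + 5 = 7.

7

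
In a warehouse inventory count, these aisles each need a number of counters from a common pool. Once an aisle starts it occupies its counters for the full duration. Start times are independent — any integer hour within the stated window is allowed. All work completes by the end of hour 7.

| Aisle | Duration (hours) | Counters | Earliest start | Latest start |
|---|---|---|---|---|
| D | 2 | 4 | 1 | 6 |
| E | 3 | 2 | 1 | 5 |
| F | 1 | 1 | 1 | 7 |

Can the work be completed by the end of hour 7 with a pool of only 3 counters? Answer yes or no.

The minimum achievable peak is 4; 3 < 4, so no feasible schedule stays within the cap.

no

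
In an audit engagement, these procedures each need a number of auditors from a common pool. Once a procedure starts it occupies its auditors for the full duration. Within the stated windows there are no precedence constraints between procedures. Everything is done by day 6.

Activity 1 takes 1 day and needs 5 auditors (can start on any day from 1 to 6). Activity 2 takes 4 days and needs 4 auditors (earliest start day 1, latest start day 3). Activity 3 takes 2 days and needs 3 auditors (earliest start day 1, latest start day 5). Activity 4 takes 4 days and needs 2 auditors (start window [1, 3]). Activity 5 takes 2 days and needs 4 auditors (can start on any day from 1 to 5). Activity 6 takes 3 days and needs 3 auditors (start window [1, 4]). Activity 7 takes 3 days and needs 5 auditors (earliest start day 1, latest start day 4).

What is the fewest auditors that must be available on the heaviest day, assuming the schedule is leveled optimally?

12

Early-start (Activity 1@1, Activity 2@1, Activity 3@1, Activity 4@1, Activity 5@1, Activity 6@1, Activity 7@1) gives peak 26: d1:26  d2:21  d3:14  d4:6  d5:0  d6:0.
Shift Activity 3→2, Activity 4→2, Activity 5→5, Activity 7→4.
Schedule Activity 1@1, Activity 2@1, Activity 3@2, Activity 4@2, Activity 5@5, Activity 6@1, Activity 7@4: d1:12  d2:12  d3:12  d4:11  d5:11  d6:9 — peak 12.
Total auditor-days = 67 over 6 days ⇒ peak ≥ ⌈67/6⌉ = 12, so 12 is optimal.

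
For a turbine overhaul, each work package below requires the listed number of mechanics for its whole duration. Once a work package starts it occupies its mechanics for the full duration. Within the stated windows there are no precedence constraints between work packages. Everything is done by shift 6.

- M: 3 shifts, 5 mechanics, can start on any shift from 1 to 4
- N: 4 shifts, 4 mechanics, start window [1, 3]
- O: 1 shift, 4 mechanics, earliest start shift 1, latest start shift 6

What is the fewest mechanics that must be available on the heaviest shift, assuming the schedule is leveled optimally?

Early-start (M@1, N@1, O@1) gives peak 13: s1:13  s2:9  s3:9  s4:4  s5:0  s6:0.
Shift O→4.
Schedule M@1, N@1, O@4: s1:9  s2:9  s3:9  s4:8  s5:0  s6:0 — peak 9.

9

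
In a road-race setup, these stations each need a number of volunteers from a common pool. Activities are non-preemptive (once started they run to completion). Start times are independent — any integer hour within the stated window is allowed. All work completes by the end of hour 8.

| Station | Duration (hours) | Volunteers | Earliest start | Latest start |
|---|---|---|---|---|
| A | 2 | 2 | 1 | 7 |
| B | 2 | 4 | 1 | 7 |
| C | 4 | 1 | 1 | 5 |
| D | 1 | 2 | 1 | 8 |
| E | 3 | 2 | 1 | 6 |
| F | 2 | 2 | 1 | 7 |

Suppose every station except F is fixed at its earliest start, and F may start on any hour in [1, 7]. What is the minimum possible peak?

11

F@1: h1:13  h2:11  h3:3  h4:1  h5:0  h6:0  h7:0  h8:0 → peak 13
F@2: h1:11  h2:11  h3:5  h4:1  h5:0  h6:0  h7:0  h8:0 → peak 11
F@3: h1:11  h2:9  h3:5  h4:3  h5:0  h6:0  h7:0  h8:0 → peak 11
F@4: h1:11  h2:9  h3:3  h4:3  h5:2  h6:0  h7:0  h8:0 → peak 11
F@5: h1:11  h2:9  h3:3  h4:1  h5:2  h6:2  h7:0  h8:0 → peak 11
F@6: h1:11  h2:9  h3:3  h4:1  h5:0  h6:2  h7:2  h8:0 → peak 11
F@7: h1:11  h2:9  h3:3  h4:1  h5:0  h6:0  h7:2  h8:2 → peak 11
Best is F@2, peak 11.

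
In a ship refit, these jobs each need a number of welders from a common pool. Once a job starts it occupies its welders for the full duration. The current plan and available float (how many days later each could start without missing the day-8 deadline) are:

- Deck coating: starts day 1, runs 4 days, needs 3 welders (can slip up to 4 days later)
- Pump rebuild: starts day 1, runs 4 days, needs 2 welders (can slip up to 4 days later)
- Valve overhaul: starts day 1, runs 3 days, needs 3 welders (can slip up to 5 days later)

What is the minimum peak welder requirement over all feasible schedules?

5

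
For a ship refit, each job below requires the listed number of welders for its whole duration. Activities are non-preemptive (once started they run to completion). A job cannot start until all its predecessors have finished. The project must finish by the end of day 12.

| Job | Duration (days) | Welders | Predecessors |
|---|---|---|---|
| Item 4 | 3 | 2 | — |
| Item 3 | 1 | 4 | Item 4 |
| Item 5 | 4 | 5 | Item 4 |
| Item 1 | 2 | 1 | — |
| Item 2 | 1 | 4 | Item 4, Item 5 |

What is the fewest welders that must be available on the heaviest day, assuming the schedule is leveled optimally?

5

Early-start (Item 4@1, Item 3@4, Item 5@4, Item 1@1, Item 2@8) gives peak 9: d1:3  d2:3  d3:2  d4:9  d5:5  d6:5  d7:5  d8:4  d9:0  d10:0  d11:0  d12:0.
Shift Item 5→5, Item 2→9.
Schedule Item 4@1, Item 3@4, Item 5@5, Item 1@1, Item 2@9: d1:3  d2:3  d3:2  d4:4  d5:5  d6:5  d7:5  d8:5  d9:4  d10:0  d11:0  d12:0 — peak 5.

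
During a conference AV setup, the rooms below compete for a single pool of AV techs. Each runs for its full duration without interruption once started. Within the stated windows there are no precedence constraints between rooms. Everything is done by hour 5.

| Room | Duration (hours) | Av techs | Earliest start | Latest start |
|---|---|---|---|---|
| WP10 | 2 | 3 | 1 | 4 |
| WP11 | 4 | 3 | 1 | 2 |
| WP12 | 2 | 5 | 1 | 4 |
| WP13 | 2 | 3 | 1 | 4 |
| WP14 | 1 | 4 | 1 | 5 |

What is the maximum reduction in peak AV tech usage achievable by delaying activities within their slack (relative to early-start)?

9

Early-start peak: h1:18  h2:14  h3:3  h4:3  h5:0 ⇒ 18.
Leveled (WP10@1, WP11@1, WP12@3, WP13@1, WP14@5): h1:9  h2:9  h3:8  h4:8  h5:4 ⇒ 9.
Reduction 18 − 9 = 9.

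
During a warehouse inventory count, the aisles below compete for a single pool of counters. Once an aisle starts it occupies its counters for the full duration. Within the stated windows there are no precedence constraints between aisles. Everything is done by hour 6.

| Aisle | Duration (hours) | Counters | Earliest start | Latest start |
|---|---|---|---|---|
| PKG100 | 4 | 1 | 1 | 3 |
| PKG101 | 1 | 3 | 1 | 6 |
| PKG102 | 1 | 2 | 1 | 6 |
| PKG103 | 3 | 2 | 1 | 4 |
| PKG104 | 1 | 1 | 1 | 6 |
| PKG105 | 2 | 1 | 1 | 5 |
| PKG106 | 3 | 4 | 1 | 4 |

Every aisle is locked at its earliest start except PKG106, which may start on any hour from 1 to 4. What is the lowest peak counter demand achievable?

PKG106@1: h1:14  h2:8  h3:7  h4:1  h5:0  h6:0 → peak 14
PKG106@2: h1:10  h2:8  h3:7  h4:5  h5:0  h6:0 → peak 10
PKG106@3: h1:10  h2:4  h3:7  h4:5  h5:4  h6:0 → peak 10
PKG106@4: h1:10  h2:4  h3:3  h4:5  h5:4  h6:4 → peak 10
Best is PKG106@2, peak 10.

10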